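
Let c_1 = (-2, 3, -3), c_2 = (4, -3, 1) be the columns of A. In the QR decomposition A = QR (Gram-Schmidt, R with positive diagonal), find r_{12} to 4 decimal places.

r_{12} = -4.2640

c_1 = (-2, 3, -3); ‖c_1‖ = 4.6904, so q_1 = (-0.4264, 0.6396, -0.6396).
r_{12} = q_1·c_2 = -4.2640.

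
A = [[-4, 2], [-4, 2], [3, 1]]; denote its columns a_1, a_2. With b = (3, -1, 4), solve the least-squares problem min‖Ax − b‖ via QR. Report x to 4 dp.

x = (0.7000, 1.9000)

a_1 = (-4, -4, 3); ‖a_1‖ = 6.4031, so e_1 = (-0.6247, -0.6247, 0.4685).
e_1·a_2 = (-0.6247)·2 + (-0.6247)·2 + 0.4685·1 = -2.0303.
u_2 = a_2 + 2.0303·e_1 = (0.7317, 0.7317, 1.9512).
‖u_2‖ = 2.2086, so e_2 = (0.3313, 0.3313, 0.8835).
Qᵀb = (0.6247, 4.1964).
Back-substitute: x_2 = 4.1964/2.2086 = 1.9000.
x_1 = (0.6247 + 2.0303·1.9000)/6.4031 = 0.7000.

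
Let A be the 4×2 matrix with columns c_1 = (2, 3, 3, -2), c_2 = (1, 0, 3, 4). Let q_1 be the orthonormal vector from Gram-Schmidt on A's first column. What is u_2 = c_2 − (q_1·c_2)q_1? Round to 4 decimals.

u_2 = (0.7692, -0.3462, 2.6538, 4.2308)

c_1 = (2, 3, 3, -2); ‖c_1‖ = 5.0990, so q_1 = (0.3922, 0.5883, 0.5883, -0.3922).
q_1·c_2 = 0.3922·1 + 0.5883·0 + 0.5883·3 + (-0.3922)·4 = 0.5883.
u_2 = c_2 − 0.5883·q_1 = (0.7692, -0.3462, 2.6538, 4.2308).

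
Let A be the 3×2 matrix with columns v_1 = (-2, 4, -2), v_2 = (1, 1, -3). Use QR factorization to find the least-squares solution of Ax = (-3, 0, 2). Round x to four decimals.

v_1 = (-2, 4, -2); ‖v_1‖ = 4.8990, so e_1 = (-0.4082, 0.8165, -0.4082).
e_1·v_2 = (-0.4082)·1 + 0.8165·1 + (-0.4082)·(-3) = 1.6330.
u_2 = v_2 − 1.6330·e_1 = (1.6667, -0.3333, -2.3333).
‖u_2‖ = 2.8868, so e_2 = (0.5774, -0.1155, -0.8083).
Qᵀb = (0.4082, -3.3486).
Back-substitute: x_2 = -3.3486/2.8868 = -1.1600.
x_1 = (0.4082 − 1.6330·(-1.1600))/4.8990 = 0.4700.

x = (0.4700, -1.1600)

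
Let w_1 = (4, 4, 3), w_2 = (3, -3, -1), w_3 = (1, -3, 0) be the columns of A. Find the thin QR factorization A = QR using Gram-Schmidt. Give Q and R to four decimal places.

Q = [[0.6247, 0.7598, -0.1802], [0.6247, -0.6247, -0.4685], [0.4685, -0.1801, 0.8649]], R = [[6.4031, -0.4685, -1.2494], [0.0000, 4.3336, 2.6340], [0.0000, 0.0000, 1.2253]]

e_1 = w_1/‖w_1‖ = (4, 4, 3)/6.4031 = (0.6247, 0.6247, 0.4685).
r_{12} = e_1·w_2 = -0.4685.
u_2 = w_2 + 0.4685·e_1 = (3.2927, -2.7073, -0.7805).
‖u_2‖ = 4.3336, so e_2 = (0.7598, -0.6247, -0.1801).
r_{13} = e_1·w_3 = -1.2494; r_{23} = e_2·w_3 = 2.6340.
u_3 = w_3 + 1.2494·e_1 − 2.6340·e_2 = (-0.2208, -0.5740, 1.0597).
‖u_3‖ = 1.2253, so e_3 = (-0.1802, -0.4685, 0.8649).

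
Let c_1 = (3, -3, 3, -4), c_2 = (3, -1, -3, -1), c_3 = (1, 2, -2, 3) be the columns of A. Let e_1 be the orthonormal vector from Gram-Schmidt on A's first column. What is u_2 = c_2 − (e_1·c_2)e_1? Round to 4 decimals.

e_1 = c_1/‖c_1‖ = (3, -3, 3, -4)/6.5574 = (0.4575, -0.4575, 0.4575, -0.6100).
r_{12} = e_1·c_2 = 1.0675.
u_2 = c_2 − 1.0675·e_1 = (2.5116, -0.5116, -3.4884, -0.3488).

u_2 = (2.5116, -0.5116, -3.4884, -0.3488)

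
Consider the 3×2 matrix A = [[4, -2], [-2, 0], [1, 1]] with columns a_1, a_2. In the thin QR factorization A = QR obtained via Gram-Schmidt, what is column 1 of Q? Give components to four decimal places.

a_1 = (4, -2, 1); ‖a_1‖ = 4.5826, so q_1 = (0.8729, -0.4364, 0.2182).

q_1 = (0.8729, -0.4364, 0.2182)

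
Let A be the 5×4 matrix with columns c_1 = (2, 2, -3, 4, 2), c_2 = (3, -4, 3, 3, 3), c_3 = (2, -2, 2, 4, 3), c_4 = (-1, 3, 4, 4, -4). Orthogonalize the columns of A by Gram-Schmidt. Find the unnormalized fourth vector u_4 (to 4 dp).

u_4 = (2.3407, 1.1430, 1.8144, 1.8692, -4.5003)

e_1 = c_1/‖c_1‖ = (2, 2, -3, 4, 2)/6.0828 = (0.3288, 0.3288, -0.4932, 0.6576, 0.3288).
r_{12} = e_1·c_2 = 1.1508.
u_2 = c_2 − 1.1508·e_1 = (2.6216, -4.3784, 3.5676, 2.2432, 2.6216).
‖u_2‖ = 7.1187, so e_2 = (0.3683, -0.6151, 0.5012, 0.3151, 0.3683).
r_{13} = e_1·c_3 = 2.6304; r_{23} = e_2·c_3 = 5.3343.
u_3 = c_3 − 2.6304·e_1 − 5.3343·e_2 = (-0.8293, 0.4160, 0.6240, 0.5893, 0.1707).
‖u_3‖ = 1.2754, so e_3 = (-0.6502, 0.3262, 0.4893, 0.4621, 0.1338).
r_{14} = e_1·c_4 = 0.0000; r_{24} = e_2·c_4 = -0.4214; r_{34} = e_3·c_4 = 4.8988.
u_4 = c_4 + 0.0000·e_1 + 0.4214·e_2 − 4.8988·e_3 = (2.3407, 1.1430, 1.8144, 1.8692, -4.5003).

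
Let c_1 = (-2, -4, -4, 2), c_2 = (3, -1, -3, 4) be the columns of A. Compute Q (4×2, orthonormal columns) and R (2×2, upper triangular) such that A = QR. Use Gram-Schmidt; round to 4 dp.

Q = [[-0.3162, 0.7519], [-0.6325, 0.1542], [-0.6325, -0.2314], [0.3162, 0.5977]], R = [[6.3246, 2.8460], [0.0000, 5.1865]]

c_1 = (-2, -4, -4, 2); ‖c_1‖ = 6.3246, so q_1 = (-0.3162, -0.6325, -0.6325, 0.3162).
q_1·c_2 = (-0.3162)·3 + (-0.6325)·(-1) + (-0.6325)·(-3) + 0.3162·4 = 2.8460.
u_2 = c_2 − 2.8460·q_1 = (3.9000, 0.8000, -1.2000, 3.1000).
‖u_2‖ = 5.1865, so q_2 = (0.7519, 0.1542, -0.2314, 0.5977).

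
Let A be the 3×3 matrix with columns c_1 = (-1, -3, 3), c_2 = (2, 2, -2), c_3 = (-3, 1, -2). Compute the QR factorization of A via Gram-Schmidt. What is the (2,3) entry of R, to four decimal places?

e_1 = c_1/‖c_1‖ = (-1, -3, 3)/4.3589 = (-0.2294, -0.6882, 0.6882).
r_{12} = e_1·c_2 = -3.2118.
u_2 = c_2 + 3.2118·e_1 = (1.2632, -0.2105, 0.2105).
‖u_2‖ = 1.2978, so e_2 = (0.9733, -0.1622, 0.1622).
r_{23} = e_2·c_3 = -3.4066.

r_{23} = -3.4066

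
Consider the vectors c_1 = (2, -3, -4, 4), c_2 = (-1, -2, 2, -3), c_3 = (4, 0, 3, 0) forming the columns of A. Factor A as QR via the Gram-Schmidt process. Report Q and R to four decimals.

Q = [[0.2981, -0.0823, 0.8448], [-0.4472, -0.8740, -0.0247], [-0.5963, 0.1647, 0.5275], [0.5963, -0.4497, 0.0866]], R = [[6.7082, -2.3851, -0.5963], [0.0000, 3.5087, 0.1647], [0.0000, 0.0000, 4.9616]]

q_1 = c_1/‖c_1‖ = (2, -3, -4, 4)/6.7082 = (0.2981, -0.4472, -0.5963, 0.5963).
r_{12} = q_1·c_2 = -2.3851.
u_2 = c_2 + 2.3851·q_1 = (-0.2889, -3.0667, 0.5778, -1.5778).
‖u_2‖ = 3.5087, so q_2 = (-0.0823, -0.8740, 0.1647, -0.4497).
r_{13} = q_1·c_3 = -0.5963; r_{23} = q_2·c_3 = 0.1647.
u_3 = c_3 + 0.5963·q_1 − 0.1647·q_2 = (4.1913, -0.1227, 2.6173, 0.4296).
‖u_3‖ = 4.9616, so q_3 = (0.8448, -0.0247, 0.5275, 0.0866).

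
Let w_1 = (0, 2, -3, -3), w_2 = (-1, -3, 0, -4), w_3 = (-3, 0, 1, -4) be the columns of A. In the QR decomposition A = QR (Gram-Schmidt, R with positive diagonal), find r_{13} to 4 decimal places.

q_1 = w_1/‖w_1‖ = (0, 2, -3, -3)/4.6904 = (0.0000, 0.4264, -0.6396, -0.6396).
r_{13} = q_1·w_3 = 1.9188.

r_{13} = 1.9188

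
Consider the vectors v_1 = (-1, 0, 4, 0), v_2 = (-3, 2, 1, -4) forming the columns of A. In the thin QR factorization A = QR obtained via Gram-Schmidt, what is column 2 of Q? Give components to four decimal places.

e_2 = (-0.4970, 0.3841, -0.1243, -0.7681)

e_1 = v_1/‖v_1‖ = (-1, 0, 4, 0)/4.1231 = (-0.2425, 0.0000, 0.9701, 0.0000).
r_{12} = e_1·v_2 = 1.6977.
u_2 = v_2 − 1.6977·e_1 = (-2.5882, 2.0000, -0.6471, -4.0000).
‖u_2‖ = 5.2075, so e_2 = (-0.4970, 0.3841, -0.1243, -0.7681).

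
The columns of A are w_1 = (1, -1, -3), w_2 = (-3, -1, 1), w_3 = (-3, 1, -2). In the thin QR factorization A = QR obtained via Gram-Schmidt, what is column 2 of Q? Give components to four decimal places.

q_2 = (-0.8616, -0.4924, -0.1231)

w_1 = (1, -1, -3); ‖w_1‖ = 3.3166, so q_1 = (0.3015, -0.3015, -0.9045).
q_1·w_2 = 0.3015·(-3) + (-0.3015)·(-1) + (-0.9045)·1 = -1.5076.
u_2 = w_2 + 1.5076·q_1 = (-2.5455, -1.4545, -0.3636).
‖u_2‖ = 2.9542, so q_2 = (-0.8616, -0.4924, -0.1231).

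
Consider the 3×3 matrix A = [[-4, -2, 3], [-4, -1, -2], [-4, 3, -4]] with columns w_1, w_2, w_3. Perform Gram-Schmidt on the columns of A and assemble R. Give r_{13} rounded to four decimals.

q_1 = w_1/‖w_1‖ = (-4, -4, -4)/6.9282 = (-0.5774, -0.5774, -0.5774).
r_{13} = q_1·w_3 = 1.7321.

r_{13} = 1.7321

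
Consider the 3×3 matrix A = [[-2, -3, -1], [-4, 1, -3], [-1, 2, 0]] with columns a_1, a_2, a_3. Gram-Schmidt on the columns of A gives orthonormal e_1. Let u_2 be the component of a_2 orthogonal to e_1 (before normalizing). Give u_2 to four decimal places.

u_2 = (-3.0000, 1.0000, 2.0000)

a_1 = (-2, -4, -1); ‖a_1‖ = 4.5826, so e_1 = (-0.4364, -0.8729, -0.2182).
e_1·a_2 = (-0.4364)·(-3) + (-0.8729)·1 + (-0.2182)·2 = 0.0000.
u_2 = a_2 − 0.0000·e_1 = (-3.0000, 1.0000, 2.0000).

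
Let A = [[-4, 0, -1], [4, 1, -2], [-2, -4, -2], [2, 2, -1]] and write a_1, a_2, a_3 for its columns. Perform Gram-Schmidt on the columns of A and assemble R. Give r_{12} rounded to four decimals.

r_{12} = 2.5298

e_1 = a_1/‖a_1‖ = (-4, 4, -2, 2)/6.3246 = (-0.6325, 0.6325, -0.3162, 0.3162).
r_{12} = e_1·a_2 = 2.5298.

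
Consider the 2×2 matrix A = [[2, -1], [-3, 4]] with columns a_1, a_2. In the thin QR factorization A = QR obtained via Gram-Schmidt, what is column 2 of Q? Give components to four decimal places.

e_2 = (0.8321, 0.5547)

a_1 = (2, -3); ‖a_1‖ = 3.6056, so e_1 = (0.5547, -0.8321).
e_1·a_2 = 0.5547·(-1) + (-0.8321)·4 = -3.8829.
u_2 = a_2 + 3.8829·e_1 = (1.1538, 0.7692).
‖u_2‖ = 1.3868, so e_2 = (0.8321, 0.5547).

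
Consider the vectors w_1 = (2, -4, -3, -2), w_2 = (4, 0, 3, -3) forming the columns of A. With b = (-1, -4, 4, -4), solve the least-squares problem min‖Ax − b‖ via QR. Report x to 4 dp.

w_1 = (2, -4, -3, -2); ‖w_1‖ = 5.7446, so e_1 = (0.3482, -0.6963, -0.5222, -0.3482).
e_1·w_2 = 0.3482·4 + (-0.6963)·0 + (-0.5222)·3 + (-0.3482)·(-3) = 0.8704.
u_2 = w_2 − 0.8704·e_1 = (3.6970, 0.6061, 3.4545, -2.6970).
‖u_2‖ = 5.7656, so e_2 = (0.6412, 0.1051, 0.5992, -0.4678).
Qᵀb = (1.7408, 3.2060).
Back-substitute: x_2 = 3.2060/5.7656 = 0.5561.
x_1 = (1.7408 − 0.8704·0.5561)/5.7446 = 0.2188.

x = (0.2188, 0.5561)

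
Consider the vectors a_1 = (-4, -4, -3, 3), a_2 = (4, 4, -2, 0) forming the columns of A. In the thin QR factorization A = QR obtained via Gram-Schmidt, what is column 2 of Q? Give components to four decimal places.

q_1 = a_1/‖a_1‖ = (-4, -4, -3, 3)/7.0711 = (-0.5657, -0.5657, -0.4243, 0.4243).
r_{12} = q_1·a_2 = -3.6770.
u_2 = a_2 + 3.6770·q_1 = (1.9200, 1.9200, -3.5600, 1.5600).
‖u_2‖ = 4.7413, so q_2 = (0.4050, 0.4050, -0.7508, 0.3290).

q_2 = (0.4050, 0.4050, -0.7508, 0.3290)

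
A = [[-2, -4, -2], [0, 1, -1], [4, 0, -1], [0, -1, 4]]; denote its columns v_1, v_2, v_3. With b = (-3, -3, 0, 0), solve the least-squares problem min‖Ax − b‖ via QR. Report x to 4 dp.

x = (0.1507, 0.3733, 0.3582)

v_1 = (-2, 0, 4, 0); ‖v_1‖ = 4.4721, so e_1 = (-0.4472, 0.0000, 0.8944, 0.0000).
e_1·v_2 = (-0.4472)·(-4) + 0.0000·1 + 0.8944·0 + 0.0000·(-1) = 1.7889.
u_2 = v_2 − 1.7889·e_1 = (-3.2000, 1.0000, -1.6000, -1.0000).
‖u_2‖ = 3.8471, so e_2 = (-0.8318, 0.2599, -0.4159, -0.2599).
e_1·v_3 = (-0.4472)·(-2) + 0.0000·(-1) + 0.8944·(-1) + 0.0000·4 = 0.0000; e_2·v_3 = (-0.8318)·(-2) + 0.2599·(-1) + (-0.4159)·(-1) + (-0.2599)·4 = 0.7798.
u_3 = v_3 + 0.0000·e_1 − 0.7798·e_2 = (-1.3514, -1.2027, -0.6757, 4.2027).
‖u_3‖ = 4.6251, so e_3 = (-0.2922, -0.2600, -0.1461, 0.9087).
Qᵀb = (1.3416, 1.7156, 1.6566).
Back-substitute: x_3 = 1.6566/4.6251 = 0.3582.
x_2 = (1.7156 − 0.7798·0.3582)/3.8471 = 0.3733.
x_1 = (1.3416 − 1.7889·0.3733 + 0.0000·0.3582)/4.4721 = 0.1507.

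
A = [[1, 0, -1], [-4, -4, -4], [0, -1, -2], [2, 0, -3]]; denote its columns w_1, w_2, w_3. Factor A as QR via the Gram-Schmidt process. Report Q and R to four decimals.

w_1 = (1, -4, 0, 2); ‖w_1‖ = 4.5826, so q_1 = (0.2182, -0.8729, 0.0000, 0.4364).
q_1·w_2 = 0.2182·0 + (-0.8729)·(-4) + 0.0000·(-1) + 0.4364·0 = 3.4915.
u_2 = w_2 − 3.4915·q_1 = (-0.7619, -0.9524, -1.0000, -1.5238).
‖u_2‖ = 2.1931, so q_2 = (-0.3474, -0.4343, -0.4560, -0.6948).
q_1·w_3 = 0.2182·(-1) + (-0.8729)·(-4) + 0.0000·(-2) + 0.4364·(-3) = 1.9640; q_2·w_3 = (-0.3474)·(-1) + (-0.4343)·(-4) + (-0.4560)·(-2) + (-0.6948)·(-3) = 5.0810.
u_3 = w_3 − 1.9640·q_1 − 5.0810·q_2 = (0.3366, -0.0792, 0.3168, -0.3267).
‖u_3‖ = 0.5716, so q_3 = (0.5889, -0.1386, 0.5543, -0.5716).

Q = [[0.2182, -0.3474, 0.5889], [-0.8729, -0.4343, -0.1386], [0.0000, -0.4560, 0.5543], [0.4364, -0.6948, -0.5716]], R = [[4.5826, 3.4915, 1.9640], [0.0000, 2.1931, 5.0810], [0.0000, 0.0000, 0.5716]]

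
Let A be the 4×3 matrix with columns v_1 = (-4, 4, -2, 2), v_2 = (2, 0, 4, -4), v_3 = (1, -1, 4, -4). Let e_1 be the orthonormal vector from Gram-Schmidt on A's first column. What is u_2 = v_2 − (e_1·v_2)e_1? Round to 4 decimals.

u_2 = (-0.4000, 2.4000, 2.8000, -2.8000)

v_1 = (-4, 4, -2, 2); ‖v_1‖ = 6.3246, so e_1 = (-0.6325, 0.6325, -0.3162, 0.3162).
e_1·v_2 = (-0.6325)·2 + 0.6325·0 + (-0.3162)·4 + 0.3162·(-4) = -3.7947.
u_2 = v_2 + 3.7947·e_1 = (-0.4000, 2.4000, 2.8000, -2.8000).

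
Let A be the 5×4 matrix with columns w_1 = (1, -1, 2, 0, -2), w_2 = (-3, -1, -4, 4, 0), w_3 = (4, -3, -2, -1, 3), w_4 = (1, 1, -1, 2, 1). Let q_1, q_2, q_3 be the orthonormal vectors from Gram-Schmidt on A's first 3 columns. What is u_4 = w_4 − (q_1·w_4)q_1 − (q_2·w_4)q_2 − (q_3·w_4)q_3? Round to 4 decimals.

u_4 = (1.2500, 1.2500, 0.2500, 1.5000, 0.2500)

q_1 = w_1/‖w_1‖ = (1, -1, 2, 0, -2)/3.1623 = (0.3162, -0.3162, 0.6325, 0.0000, -0.6325).
r_{12} = q_1·w_2 = -3.1623.
u_2 = w_2 + 3.1623·q_1 = (-2.0000, -2.0000, -2.0000, 4.0000, -2.0000).
‖u_2‖ = 5.6569, so q_2 = (-0.3536, -0.3536, -0.3536, 0.7071, -0.3536).
r_{13} = q_1·w_3 = -0.9487; r_{23} = q_2·w_3 = -1.4142.
u_3 = w_3 + 0.9487·q_1 + 1.4142·q_2 = (3.8000, -3.8000, -1.9000, 0.0000, 1.9000).
‖u_3‖ = 6.0083, so q_3 = (0.6325, -0.6325, -0.3162, 0.0000, 0.3162).
r_{14} = q_1·w_4 = -1.2649; r_{24} = q_2·w_4 = 0.7071; r_{34} = q_3·w_4 = 0.6325.
u_4 = w_4 + 1.2649·q_1 − 0.7071·q_2 − 0.6325·q_3 = (1.2500, 1.2500, 0.2500, 1.5000, 0.2500).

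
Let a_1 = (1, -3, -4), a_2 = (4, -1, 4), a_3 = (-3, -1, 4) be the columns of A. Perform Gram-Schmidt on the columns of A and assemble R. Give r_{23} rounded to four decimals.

r_{23} = -0.0985

a_1 = (1, -3, -4); ‖a_1‖ = 5.0990, so q_1 = (0.1961, -0.5883, -0.7845).
q_1·a_2 = 0.1961·4 + (-0.5883)·(-1) + (-0.7845)·4 = -1.7650.
u_2 = a_2 + 1.7650·q_1 = (4.3462, -2.0385, 2.6154).
‖u_2‖ = 5.4667, so q_2 = (0.7950, -0.3729, 0.4784).
r_{23} = q_2·a_3 = -0.0985.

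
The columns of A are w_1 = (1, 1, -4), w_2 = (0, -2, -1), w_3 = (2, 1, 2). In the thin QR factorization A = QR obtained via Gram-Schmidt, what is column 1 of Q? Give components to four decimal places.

e_1 = (0.2357, 0.2357, -0.9428)

w_1 = (1, 1, -4); ‖w_1‖ = 4.2426, so e_1 = (0.2357, 0.2357, -0.9428).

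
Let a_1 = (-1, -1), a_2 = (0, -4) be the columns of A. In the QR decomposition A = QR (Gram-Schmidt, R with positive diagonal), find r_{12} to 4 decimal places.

r_{12} = 2.8284

q_1 = a_1/‖a_1‖ = (-1, -1)/1.4142 = (-0.7071, -0.7071).
r_{12} = q_1·a_2 = 2.8284.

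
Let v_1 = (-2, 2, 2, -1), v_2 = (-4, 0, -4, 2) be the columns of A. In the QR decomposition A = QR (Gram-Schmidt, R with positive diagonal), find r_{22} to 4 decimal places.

v_1 = (-2, 2, 2, -1); ‖v_1‖ = 3.6056, so q_1 = (-0.5547, 0.5547, 0.5547, -0.2774).
q_1·v_2 = (-0.5547)·(-4) + 0.5547·0 + 0.5547·(-4) + (-0.2774)·2 = -0.5547.
u_2 = v_2 + 0.5547·q_1 = (-4.3077, 0.3077, -3.6923, 1.8462).
r_{22} = ‖u_2‖ = 5.9743.

r_{22} = 5.9743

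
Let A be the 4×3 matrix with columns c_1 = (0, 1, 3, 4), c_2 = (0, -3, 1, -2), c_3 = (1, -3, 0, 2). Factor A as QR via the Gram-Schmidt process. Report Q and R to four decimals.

c_1 = (0, 1, 3, 4); ‖c_1‖ = 5.0990, so e_1 = (0.0000, 0.1961, 0.5883, 0.7845).
e_1·c_2 = 0.0000·0 + 0.1961·(-3) + 0.5883·1 + 0.7845·(-2) = -1.5689.
u_2 = c_2 + 1.5689·e_1 = (0.0000, -2.6923, 1.9231, -0.7692).
‖u_2‖ = 3.3968, so e_2 = (0.0000, -0.7926, 0.5661, -0.2265).
e_1·c_3 = 0.0000·1 + 0.1961·(-3) + 0.5883·0 + 0.7845·2 = 0.9806; e_2·c_3 = 0.0000·1 + (-0.7926)·(-3) + 0.5661·0 + (-0.2265)·2 = 1.9249.
u_3 = c_3 − 0.9806·e_1 − 1.9249·e_2 = (1.0000, -1.6667, -1.6667, 1.6667).
‖u_3‖ = 3.0551, so e_3 = (0.3273, -0.5455, -0.5455, 0.5455).

Q = [[0.0000, 0.0000, 0.3273], [0.1961, -0.7926, -0.5455], [0.5883, 0.5661, -0.5455], [0.7845, -0.2265, 0.5455]], R = [[5.0990, -1.5689, 0.9806], [0.0000, 3.3968, 1.9249], [0.0000, 0.0000, 3.0551]]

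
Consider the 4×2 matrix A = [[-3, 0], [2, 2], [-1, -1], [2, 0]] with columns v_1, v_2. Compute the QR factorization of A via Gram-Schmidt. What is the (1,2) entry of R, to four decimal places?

q_1 = v_1/‖v_1‖ = (-3, 2, -1, 2)/4.2426 = (-0.7071, 0.4714, -0.2357, 0.4714).
r_{12} = q_1·v_2 = 1.1785.

r_{12} = 1.1785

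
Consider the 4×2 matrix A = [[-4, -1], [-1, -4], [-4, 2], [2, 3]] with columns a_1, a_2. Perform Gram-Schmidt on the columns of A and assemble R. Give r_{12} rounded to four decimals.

r_{12} = 0.9864

q_1 = a_1/‖a_1‖ = (-4, -1, -4, 2)/6.0828 = (-0.6576, -0.1644, -0.6576, 0.3288).
r_{12} = q_1·a_2 = 0.9864.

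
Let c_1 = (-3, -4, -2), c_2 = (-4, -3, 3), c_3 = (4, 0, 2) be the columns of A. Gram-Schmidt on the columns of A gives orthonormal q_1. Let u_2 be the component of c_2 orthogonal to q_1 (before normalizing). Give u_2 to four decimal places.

u_2 = (-2.1379, -0.5172, 4.2414)

c_1 = (-3, -4, -2); ‖c_1‖ = 5.3852, so q_1 = (-0.5571, -0.7428, -0.3714).
q_1·c_2 = (-0.5571)·(-4) + (-0.7428)·(-3) + (-0.3714)·3 = 3.3425.
u_2 = c_2 − 3.3425·q_1 = (-2.1379, -0.5172, 4.2414).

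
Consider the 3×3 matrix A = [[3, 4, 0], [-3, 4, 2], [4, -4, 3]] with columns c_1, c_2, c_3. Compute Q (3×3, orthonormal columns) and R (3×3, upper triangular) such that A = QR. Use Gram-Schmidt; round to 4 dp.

c_1 = (3, -3, 4); ‖c_1‖ = 5.8310, so q_1 = (0.5145, -0.5145, 0.6860).
q_1·c_2 = 0.5145·4 + (-0.5145)·4 + 0.6860·(-4) = -2.7440.
u_2 = c_2 + 2.7440·q_1 = (5.4118, 2.5882, -2.1176).
‖u_2‖ = 6.3616, so q_2 = (0.8507, 0.4068, -0.3329).
q_1·c_3 = 0.5145·0 + (-0.5145)·2 + 0.6860·3 = 1.0290; q_2·c_3 = 0.8507·0 + 0.4068·2 + (-0.3329)·3 = -0.1849.
u_3 = c_3 − 1.0290·q_1 + 0.1849·q_2 = (-0.3721, 2.6047, 2.2326).
‖u_3‖ = 3.4506, so q_3 = (-0.1078, 0.7548, 0.6470).

Q = [[0.5145, 0.8507, -0.1078], [-0.5145, 0.4068, 0.7548], [0.6860, -0.3329, 0.6470]], R = [[5.8310, -2.7440, 1.0290], [0.0000, 6.3616, -0.1849], [0.0000, 0.0000, 3.4506]]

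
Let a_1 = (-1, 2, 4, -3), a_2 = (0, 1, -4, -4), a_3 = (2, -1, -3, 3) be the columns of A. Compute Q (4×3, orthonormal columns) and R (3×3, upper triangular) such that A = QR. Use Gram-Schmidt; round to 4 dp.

e_1 = a_1/‖a_1‖ = (-1, 2, 4, -3)/5.4772 = (-0.1826, 0.3651, 0.7303, -0.5477).
r_{12} = e_1·a_2 = -0.3651.
u_2 = a_2 + 0.3651·e_1 = (-0.0667, 1.1333, -3.7333, -4.2000).
‖u_2‖ = 5.7329, so e_2 = (-0.0116, 0.1977, -0.6512, -0.7326).
r_{13} = e_1·a_3 = -4.5644; r_{23} = e_2·a_3 = -0.4651.
u_3 = a_3 + 4.5644·e_1 + 0.4651·e_2 = (1.1613, 0.7586, 0.0304, 0.1592).
‖u_3‖ = 1.3965, so e_3 = (0.8315, 0.5432, 0.0218, 0.1140).

Q = [[-0.1826, -0.0116, 0.8315], [0.3651, 0.1977, 0.5432], [0.7303, -0.6512, 0.0218], [-0.5477, -0.7326, 0.1140]], R = [[5.4772, -0.3651, -4.5644], [0.0000, 5.7329, -0.4651], [0.0000, 0.0000, 1.3965]]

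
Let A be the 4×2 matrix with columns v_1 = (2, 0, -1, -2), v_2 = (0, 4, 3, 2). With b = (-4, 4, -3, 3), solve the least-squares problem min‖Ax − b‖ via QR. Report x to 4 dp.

v_1 = (2, 0, -1, -2); ‖v_1‖ = 3.0000, so q_1 = (0.6667, 0.0000, -0.3333, -0.6667).
q_1·v_2 = 0.6667·0 + 0.0000·4 + (-0.3333)·3 + (-0.6667)·2 = -2.3333.
u_2 = v_2 + 2.3333·q_1 = (1.5556, 4.0000, 2.2222, 0.4444).
‖u_2‖ = 4.8534, so q_2 = (0.3205, 0.8242, 0.4579, 0.0916).
Qᵀb = (-3.6667, 0.9157).
Back-substitute: x_2 = 0.9157/4.8534 = 0.1887.
x_1 = (-3.6667 + 2.3333·0.1887)/3.0000 = -1.0755.

x = (-1.0755, 0.1887)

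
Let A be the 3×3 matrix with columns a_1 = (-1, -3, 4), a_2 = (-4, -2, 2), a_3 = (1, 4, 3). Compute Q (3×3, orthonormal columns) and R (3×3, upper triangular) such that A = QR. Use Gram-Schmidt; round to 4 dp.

q_1 = a_1/‖a_1‖ = (-1, -3, 4)/5.0990 = (-0.1961, -0.5883, 0.7845).
r_{12} = q_1·a_2 = 3.5301.
u_2 = a_2 − 3.5301·q_1 = (-3.3077, 0.0769, -0.7692).
‖u_2‖ = 3.3968, so q_2 = (-0.9738, 0.0226, -0.2265).
r_{13} = q_1·a_3 = -0.1961; r_{23} = q_2·a_3 = -1.5625.
u_3 = a_3 + 0.1961·q_1 + 1.5625·q_2 = (-0.5600, 3.9200, 2.8000).
‖u_3‖ = 4.8497, so q_3 = (-0.1155, 0.8083, 0.5774).

Q = [[-0.1961, -0.9738, -0.1155], [-0.5883, 0.0226, 0.8083], [0.7845, -0.2265, 0.5774]], R = [[5.0990, 3.5301, -0.1961], [0.0000, 3.3968, -1.5625], [0.0000, 0.0000, 4.8497]]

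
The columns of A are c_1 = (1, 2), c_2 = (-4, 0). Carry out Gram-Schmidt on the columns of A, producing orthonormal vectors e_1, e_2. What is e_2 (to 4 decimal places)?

e_2 = (-0.8944, 0.4472)

c_1 = (1, 2); ‖c_1‖ = 2.2361, so e_1 = (0.4472, 0.8944).
e_1·c_2 = 0.4472·(-4) + 0.8944·0 = -1.7889.
u_2 = c_2 + 1.7889·e_1 = (-3.2000, 1.6000).
‖u_2‖ = 3.5777, so e_2 = (-0.8944, 0.4472).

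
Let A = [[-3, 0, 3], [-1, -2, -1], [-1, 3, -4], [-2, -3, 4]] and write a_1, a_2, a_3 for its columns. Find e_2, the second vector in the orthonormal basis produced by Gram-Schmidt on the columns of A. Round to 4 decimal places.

a_1 = (-3, -1, -1, -2); ‖a_1‖ = 3.8730, so e_1 = (-0.7746, -0.2582, -0.2582, -0.5164).
e_1·a_2 = (-0.7746)·0 + (-0.2582)·(-2) + (-0.2582)·3 + (-0.5164)·(-3) = 1.2910.
u_2 = a_2 − 1.2910·e_1 = (1.0000, -1.6667, 3.3333, -2.3333).
‖u_2‖ = 4.5092, so e_2 = (0.2218, -0.3696, 0.7392, -0.5175).

e_2 = (0.2218, -0.3696, 0.7392, -0.5175)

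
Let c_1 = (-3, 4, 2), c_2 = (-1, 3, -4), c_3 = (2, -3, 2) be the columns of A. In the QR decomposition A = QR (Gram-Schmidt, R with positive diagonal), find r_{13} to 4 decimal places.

r_{13} = -2.5997

q_1 = c_1/‖c_1‖ = (-3, 4, 2)/5.3852 = (-0.5571, 0.7428, 0.3714).
r_{13} = q_1·c_3 = -2.5997.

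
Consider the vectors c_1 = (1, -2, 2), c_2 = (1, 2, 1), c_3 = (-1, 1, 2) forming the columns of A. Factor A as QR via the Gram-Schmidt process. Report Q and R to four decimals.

c_1 = (1, -2, 2); ‖c_1‖ = 3.0000, so e_1 = (0.3333, -0.6667, 0.6667).
e_1·c_2 = 0.3333·1 + (-0.6667)·2 + 0.6667·1 = -0.3333.
u_2 = c_2 + 0.3333·e_1 = (1.1111, 1.7778, 1.2222).
‖u_2‖ = 2.4267, so e_2 = (0.4579, 0.7326, 0.5037).
e_1·c_3 = 0.3333·(-1) + (-0.6667)·1 + 0.6667·2 = 0.3333; e_2·c_3 = 0.4579·(-1) + 0.7326·1 + 0.5037·2 = 1.2820.
u_3 = c_3 − 0.3333·e_1 − 1.2820·e_2 = (-1.6981, 0.2830, 1.1321).
‖u_3‖ = 2.0604, so e_3 = (-0.8242, 0.1374, 0.5494).

Q = [[0.3333, 0.4579, -0.8242], [-0.6667, 0.7326, 0.1374], [0.6667, 0.5037, 0.5494]], R = [[3.0000, -0.3333, 0.3333], [0.0000, 2.4267, 1.2820], [0.0000, 0.0000, 2.0604]]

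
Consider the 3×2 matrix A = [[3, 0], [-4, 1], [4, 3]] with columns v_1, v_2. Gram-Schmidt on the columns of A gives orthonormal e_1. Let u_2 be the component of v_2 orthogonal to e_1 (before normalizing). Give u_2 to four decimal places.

u_2 = (-0.5854, 1.7805, 2.2195)

v_1 = (3, -4, 4); ‖v_1‖ = 6.4031, so e_1 = (0.4685, -0.6247, 0.6247).
e_1·v_2 = 0.4685·0 + (-0.6247)·1 + 0.6247·3 = 1.2494.
u_2 = v_2 − 1.2494·e_1 = (-0.5854, 1.7805, 2.2195).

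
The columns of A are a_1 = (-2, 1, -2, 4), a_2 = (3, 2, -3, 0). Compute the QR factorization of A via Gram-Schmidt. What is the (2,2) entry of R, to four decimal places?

r_{22} = 4.6733

a_1 = (-2, 1, -2, 4); ‖a_1‖ = 5.0000, so e_1 = (-0.4000, 0.2000, -0.4000, 0.8000).
e_1·a_2 = (-0.4000)·3 + 0.2000·2 + (-0.4000)·(-3) + 0.8000·0 = 0.4000.
u_2 = a_2 − 0.4000·e_1 = (3.1600, 1.9200, -2.8400, -0.3200).
r_{22} = ‖u_2‖ = 4.6733.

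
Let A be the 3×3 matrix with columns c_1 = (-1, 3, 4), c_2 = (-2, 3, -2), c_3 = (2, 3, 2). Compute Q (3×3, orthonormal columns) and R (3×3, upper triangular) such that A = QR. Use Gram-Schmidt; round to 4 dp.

Q = [[-0.1961, -0.4618, 0.8650], [0.5883, 0.6503, 0.4806], [0.7845, -0.6032, -0.1442]], R = [[5.0990, 0.5883, 2.9417], [0.0000, 4.0809, -0.1791], [0.0000, 0.0000, 2.8834]]

c_1 = (-1, 3, 4); ‖c_1‖ = 5.0990, so e_1 = (-0.1961, 0.5883, 0.7845).
e_1·c_2 = (-0.1961)·(-2) + 0.5883·3 + 0.7845·(-2) = 0.5883.
u_2 = c_2 − 0.5883·e_1 = (-1.8846, 2.6538, -2.4615).
‖u_2‖ = 4.0809, so e_2 = (-0.4618, 0.6503, -0.6032).
e_1·c_3 = (-0.1961)·2 + 0.5883·3 + 0.7845·2 = 2.9417; e_2·c_3 = (-0.4618)·2 + 0.6503·3 + (-0.6032)·2 = -0.1791.
u_3 = c_3 − 2.9417·e_1 + 0.1791·e_2 = (2.4942, 1.3857, -0.4157).
‖u_3‖ = 2.8834, so e_3 = (0.8650, 0.4806, -0.1442).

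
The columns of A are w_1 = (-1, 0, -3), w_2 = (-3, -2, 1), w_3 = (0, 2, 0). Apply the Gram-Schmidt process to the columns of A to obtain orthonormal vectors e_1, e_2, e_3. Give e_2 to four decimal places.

w_1 = (-1, 0, -3); ‖w_1‖ = 3.1623, so e_1 = (-0.3162, 0.0000, -0.9487).
e_1·w_2 = (-0.3162)·(-3) + 0.0000·(-2) + (-0.9487)·1 = 0.0000.
u_2 = w_2 + 0.0000·e_1 = (-3.0000, -2.0000, 1.0000).
‖u_2‖ = 3.7417, so e_2 = (-0.8018, -0.5345, 0.2673).

e_2 = (-0.8018, -0.5345, 0.2673)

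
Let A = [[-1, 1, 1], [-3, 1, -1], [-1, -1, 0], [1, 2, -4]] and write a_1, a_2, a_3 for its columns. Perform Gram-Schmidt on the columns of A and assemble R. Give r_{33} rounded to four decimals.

a_1 = (-1, -3, -1, 1); ‖a_1‖ = 3.4641, so q_1 = (-0.2887, -0.8660, -0.2887, 0.2887).
q_1·a_2 = (-0.2887)·1 + (-0.8660)·1 + (-0.2887)·(-1) + 0.2887·2 = -0.2887.
u_2 = a_2 + 0.2887·q_1 = (0.9167, 0.7500, -1.0833, 2.0833).
‖u_2‖ = 2.6300, so q_2 = (0.3485, 0.2852, -0.4119, 0.7922).
q_1·a_3 = (-0.2887)·1 + (-0.8660)·(-1) + (-0.2887)·0 + 0.2887·(-4) = -0.5774; q_2·a_3 = 0.3485·1 + 0.2852·(-1) + (-0.4119)·0 + 0.7922·(-4) = -3.1052.
u_3 = a_3 + 0.5774·q_1 + 3.1052·q_2 = (1.9157, -0.6145, -1.4458, -1.3735).
r_{33} = ‖u_3‖ = 2.8327.

r_{33} = 2.8327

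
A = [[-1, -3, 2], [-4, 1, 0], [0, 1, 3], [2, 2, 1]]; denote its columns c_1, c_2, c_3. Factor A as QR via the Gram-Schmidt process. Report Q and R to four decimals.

Q = [[-0.2182, -0.7485, 0.4833], [-0.8729, 0.4117, 0.0289], [0.0000, 0.2620, 0.8221], [0.4364, 0.4491, 0.2994]], R = [[4.5826, 0.6547, 0.0000], [0.0000, 3.8173, -0.2620], [0.0000, 0.0000, 3.7325]]

q_1 = c_1/‖c_1‖ = (-1, -4, 0, 2)/4.5826 = (-0.2182, -0.8729, 0.0000, 0.4364).
r_{12} = q_1·c_2 = 0.6547.
u_2 = c_2 − 0.6547·q_1 = (-2.8571, 1.5714, 1.0000, 1.7143).
‖u_2‖ = 3.8173, so q_2 = (-0.7485, 0.4117, 0.2620, 0.4491).
r_{13} = q_1·c_3 = 0.0000; r_{23} = q_2·c_3 = -0.2620.
u_3 = c_3 + 0.0000·q_1 + 0.2620·q_2 = (1.8039, 0.1078, 3.0686, 1.1176).
‖u_3‖ = 3.7325, so q_3 = (0.4833, 0.0289, 0.8221, 0.2994).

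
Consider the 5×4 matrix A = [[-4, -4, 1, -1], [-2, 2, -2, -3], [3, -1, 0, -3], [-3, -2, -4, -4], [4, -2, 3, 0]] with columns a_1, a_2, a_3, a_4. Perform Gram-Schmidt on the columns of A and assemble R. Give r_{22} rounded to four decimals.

a_1 = (-4, -2, 3, -3, 4); ‖a_1‖ = 7.3485, so e_1 = (-0.5443, -0.2722, 0.4082, -0.4082, 0.5443).
e_1·a_2 = (-0.5443)·(-4) + (-0.2722)·2 + 0.4082·(-1) + (-0.4082)·(-2) + 0.5443·(-2) = 0.9526.
u_2 = a_2 − 0.9526·e_1 = (-3.4815, 2.2593, -1.3889, -1.6111, -2.5185).
r_{22} = ‖u_2‖ = 5.3002.

r_{22} = 5.3002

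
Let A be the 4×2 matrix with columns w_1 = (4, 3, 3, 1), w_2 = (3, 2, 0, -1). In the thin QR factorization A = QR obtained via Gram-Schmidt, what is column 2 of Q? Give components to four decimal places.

e_2 = (0.4411, 0.2265, -0.6080, -0.6200)

w_1 = (4, 3, 3, 1); ‖w_1‖ = 5.9161, so e_1 = (0.6761, 0.5071, 0.5071, 0.1690).
e_1·w_2 = 0.6761·3 + 0.5071·2 + 0.5071·0 + 0.1690·(-1) = 2.8735.
u_2 = w_2 − 2.8735·e_1 = (1.0571, 0.5429, -1.4571, -1.4857).
‖u_2‖ = 2.3964, so e_2 = (0.4411, 0.2265, -0.6080, -0.6200).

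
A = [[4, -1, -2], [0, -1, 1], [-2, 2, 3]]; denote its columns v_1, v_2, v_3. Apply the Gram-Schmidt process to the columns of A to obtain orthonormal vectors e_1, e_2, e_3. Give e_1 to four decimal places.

e_1 = (0.8944, 0.0000, -0.4472)

v_1 = (4, 0, -2); ‖v_1‖ = 4.4721, so e_1 = (0.8944, 0.0000, -0.4472).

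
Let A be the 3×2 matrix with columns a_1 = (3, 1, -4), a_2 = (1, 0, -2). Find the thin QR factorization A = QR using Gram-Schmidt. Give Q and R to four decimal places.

Q = [[0.5883, -0.4576], [0.1961, -0.7191], [-0.7845, -0.5230]], R = [[5.0990, 2.1573], [0.0000, 0.5883]]

a_1 = (3, 1, -4); ‖a_1‖ = 5.0990, so e_1 = (0.5883, 0.1961, -0.7845).
e_1·a_2 = 0.5883·1 + 0.1961·0 + (-0.7845)·(-2) = 2.1573.
u_2 = a_2 − 2.1573·e_1 = (-0.2692, -0.4231, -0.3077).
‖u_2‖ = 0.5883, so e_2 = (-0.4576, -0.7191, -0.5230).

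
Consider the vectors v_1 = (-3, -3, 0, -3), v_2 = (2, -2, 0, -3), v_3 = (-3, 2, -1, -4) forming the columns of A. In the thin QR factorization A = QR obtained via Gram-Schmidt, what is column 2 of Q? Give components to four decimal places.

v_1 = (-3, -3, 0, -3); ‖v_1‖ = 5.1962, so e_1 = (-0.5774, -0.5774, 0.0000, -0.5774).
e_1·v_2 = (-0.5774)·2 + (-0.5774)·(-2) + 0.0000·0 + (-0.5774)·(-3) = 1.7321.
u_2 = v_2 − 1.7321·e_1 = (3.0000, -1.0000, 0.0000, -2.0000).
‖u_2‖ = 3.7417, so e_2 = (0.8018, -0.2673, 0.0000, -0.5345).

e_2 = (0.8018, -0.2673, 0.0000, -0.5345)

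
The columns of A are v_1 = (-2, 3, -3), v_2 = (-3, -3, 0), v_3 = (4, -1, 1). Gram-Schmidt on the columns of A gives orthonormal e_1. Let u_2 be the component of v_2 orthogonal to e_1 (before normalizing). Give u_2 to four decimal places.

v_1 = (-2, 3, -3); ‖v_1‖ = 4.6904, so e_1 = (-0.4264, 0.6396, -0.6396).
e_1·v_2 = (-0.4264)·(-3) + 0.6396·(-3) + (-0.6396)·0 = -0.6396.
u_2 = v_2 + 0.6396·e_1 = (-3.2727, -2.5909, -0.4091).

u_2 = (-3.2727, -2.5909, -0.4091)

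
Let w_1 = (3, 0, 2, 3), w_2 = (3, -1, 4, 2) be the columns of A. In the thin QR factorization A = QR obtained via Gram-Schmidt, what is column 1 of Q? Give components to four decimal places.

q_1 = w_1/‖w_1‖ = (3, 0, 2, 3)/4.6904 = (0.6396, 0.0000, 0.4264, 0.6396).

q_1 = (0.6396, 0.0000, 0.4264, 0.6396)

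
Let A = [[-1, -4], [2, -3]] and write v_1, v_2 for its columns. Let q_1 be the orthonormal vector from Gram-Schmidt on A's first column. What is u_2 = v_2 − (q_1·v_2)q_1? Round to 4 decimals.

q_1 = v_1/‖v_1‖ = (-1, 2)/2.2361 = (-0.4472, 0.8944).
r_{12} = q_1·v_2 = -0.8944.
u_2 = v_2 + 0.8944·q_1 = (-4.4000, -2.2000).

u_2 = (-4.4000, -2.2000)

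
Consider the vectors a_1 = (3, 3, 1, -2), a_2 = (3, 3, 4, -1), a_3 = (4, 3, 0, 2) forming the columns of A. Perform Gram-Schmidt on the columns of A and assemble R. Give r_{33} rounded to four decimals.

a_1 = (3, 3, 1, -2); ‖a_1‖ = 4.7958, so q_1 = (0.6255, 0.6255, 0.2085, -0.4170).
q_1·a_2 = 0.6255·3 + 0.6255·3 + 0.2085·4 + (-0.4170)·(-1) = 5.0043.
u_2 = a_2 − 5.0043·q_1 = (-0.1304, -0.1304, 2.9565, 1.0870).
‖u_2‖ = 3.1554, so q_2 = (-0.0413, -0.0413, 0.9370, 0.3445).
q_1·a_3 = 0.6255·4 + 0.6255·3 + 0.2085·0 + (-0.4170)·2 = 3.5447; q_2·a_3 = (-0.0413)·4 + (-0.0413)·3 + 0.9370·0 + 0.3445·2 = 0.3996.
u_3 = a_3 − 3.5447·q_1 − 0.3996·q_2 = (1.7991, 0.7991, -1.1135, 3.3406).
r_{33} = ‖u_3‖ = 4.0342.

r_{33} = 4.0342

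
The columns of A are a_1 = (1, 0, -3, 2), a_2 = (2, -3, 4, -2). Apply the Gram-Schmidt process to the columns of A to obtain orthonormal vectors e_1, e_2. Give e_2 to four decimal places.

e_1 = a_1/‖a_1‖ = (1, 0, -3, 2)/3.7417 = (0.2673, 0.0000, -0.8018, 0.5345).
r_{12} = e_1·a_2 = -3.7417.
u_2 = a_2 + 3.7417·e_1 = (3.0000, -3.0000, 1.0000, 0.0000).
‖u_2‖ = 4.3589, so e_2 = (0.6882, -0.6882, 0.2294, 0.0000).

e_2 = (0.6882, -0.6882, 0.2294, 0.0000)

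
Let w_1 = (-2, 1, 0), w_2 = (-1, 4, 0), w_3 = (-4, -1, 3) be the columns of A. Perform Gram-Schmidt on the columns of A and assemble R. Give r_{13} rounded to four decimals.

w_1 = (-2, 1, 0); ‖w_1‖ = 2.2361, so q_1 = (-0.8944, 0.4472, 0.0000).
r_{13} = q_1·w_3 = 3.1305.

r_{13} = 3.1305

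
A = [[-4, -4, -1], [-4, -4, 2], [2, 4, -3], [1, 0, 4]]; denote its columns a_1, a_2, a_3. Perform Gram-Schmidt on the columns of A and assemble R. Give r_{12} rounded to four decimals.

r_{12} = 6.5760

q_1 = a_1/‖a_1‖ = (-4, -4, 2, 1)/6.0828 = (-0.6576, -0.6576, 0.3288, 0.1644).
r_{12} = q_1·a_2 = 6.5760.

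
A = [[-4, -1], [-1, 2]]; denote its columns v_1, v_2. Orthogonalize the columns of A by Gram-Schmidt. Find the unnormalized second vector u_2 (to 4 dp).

u_2 = (-0.5294, 2.1176)

v_1 = (-4, -1); ‖v_1‖ = 4.1231, so q_1 = (-0.9701, -0.2425).
q_1·v_2 = (-0.9701)·(-1) + (-0.2425)·2 = 0.4851.
u_2 = v_2 − 0.4851·q_1 = (-0.5294, 2.1176).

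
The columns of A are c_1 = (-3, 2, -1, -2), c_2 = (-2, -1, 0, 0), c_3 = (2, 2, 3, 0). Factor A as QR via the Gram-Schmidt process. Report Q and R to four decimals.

c_1 = (-3, 2, -1, -2); ‖c_1‖ = 4.2426, so e_1 = (-0.7071, 0.4714, -0.2357, -0.4714).
e_1·c_2 = (-0.7071)·(-2) + 0.4714·(-1) + (-0.2357)·0 + (-0.4714)·0 = 0.9428.
u_2 = c_2 − 0.9428·e_1 = (-1.3333, -1.4444, 0.2222, 0.4444).
‖u_2‖ = 2.0276, so e_2 = (-0.6576, -0.7124, 0.1096, 0.2192).
e_1·c_3 = (-0.7071)·2 + 0.4714·2 + (-0.2357)·3 + (-0.4714)·0 = -1.1785; e_2·c_3 = (-0.6576)·2 + (-0.7124)·2 + 0.1096·3 + 0.2192·0 = -2.4112.
u_3 = c_3 + 1.1785·e_1 + 2.4112·e_2 = (-0.4189, 0.8378, 2.9865, -0.0270).
‖u_3‖ = 3.1301, so e_3 = (-0.1338, 0.2677, 0.9541, -0.0086).

Q = [[-0.7071, -0.6576, -0.1338], [0.4714, -0.7124, 0.2677], [-0.2357, 0.1096, 0.9541], [-0.4714, 0.2192, -0.0086]], R = [[4.2426, 0.9428, -1.1785], [0.0000, 2.0276, -2.4112], [0.0000, 0.0000, 3.1301]]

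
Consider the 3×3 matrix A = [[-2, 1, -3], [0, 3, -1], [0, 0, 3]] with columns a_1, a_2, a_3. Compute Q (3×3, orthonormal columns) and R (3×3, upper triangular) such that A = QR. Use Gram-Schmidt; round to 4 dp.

Q = [[-1.0000, 0.0000, 0.0000], [0.0000, 1.0000, 0.0000], [0.0000, 0.0000, 1.0000]], R = [[2.0000, -1.0000, 3.0000], [0.0000, 3.0000, -1.0000], [0.0000, 0.0000, 3.0000]]

a_1 = (-2, 0, 0); ‖a_1‖ = 2.0000, so q_1 = (-1.0000, 0.0000, 0.0000).
q_1·a_2 = (-1.0000)·1 + 0.0000·3 + 0.0000·0 = -1.0000.
u_2 = a_2 + 1.0000·q_1 = (0.0000, 3.0000, 0.0000).
‖u_2‖ = 3.0000, so q_2 = (0.0000, 1.0000, 0.0000).
q_1·a_3 = (-1.0000)·(-3) + 0.0000·(-1) + 0.0000·3 = 3.0000; q_2·a_3 = 0.0000·(-3) + 1.0000·(-1) + 0.0000·3 = -1.0000.
u_3 = a_3 − 3.0000·q_1 + 1.0000·q_2 = (0.0000, 0.0000, 3.0000).
‖u_3‖ = 3.0000, so q_3 = (0.0000, 0.0000, 1.0000).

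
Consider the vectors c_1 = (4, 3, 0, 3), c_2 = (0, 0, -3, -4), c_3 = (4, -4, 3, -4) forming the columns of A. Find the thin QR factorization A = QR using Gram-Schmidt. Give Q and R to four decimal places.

Q = [[0.6860, 0.3098, 0.6321], [0.5145, 0.2324, -0.4760], [0.0000, -0.6584, 0.4891], [0.5145, -0.6454, -0.3668]], R = [[5.8310, -2.0580, -1.3720], [0.0000, 4.5568, 0.9165], [0.0000, 0.0000, 7.3673]]

c_1 = (4, 3, 0, 3); ‖c_1‖ = 5.8310, so q_1 = (0.6860, 0.5145, 0.0000, 0.5145).
q_1·c_2 = 0.6860·0 + 0.5145·0 + 0.0000·(-3) + 0.5145·(-4) = -2.0580.
u_2 = c_2 + 2.0580·q_1 = (1.4118, 1.0588, -3.0000, -2.9412).
‖u_2‖ = 4.5568, so q_2 = (0.3098, 0.2324, -0.6584, -0.6454).
q_1·c_3 = 0.6860·4 + 0.5145·(-4) + 0.0000·3 + 0.5145·(-4) = -1.3720; q_2·c_3 = 0.3098·4 + 0.2324·(-4) + (-0.6584)·3 + (-0.6454)·(-4) = 0.9165.
u_3 = c_3 + 1.3720·q_1 − 0.9165·q_2 = (4.6572, -3.5071, 3.6034, -2.7025).
‖u_3‖ = 7.3673, so q_3 = (0.6321, -0.4760, 0.4891, -0.3668).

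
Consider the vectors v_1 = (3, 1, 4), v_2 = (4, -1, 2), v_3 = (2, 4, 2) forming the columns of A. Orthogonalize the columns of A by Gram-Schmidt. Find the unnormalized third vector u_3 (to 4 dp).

u_3 = (1.2324, 2.0541, -1.4378)

v_1 = (3, 1, 4); ‖v_1‖ = 5.0990, so q_1 = (0.5883, 0.1961, 0.7845).
q_1·v_2 = 0.5883·4 + 0.1961·(-1) + 0.7845·2 = 3.7262.
u_2 = v_2 − 3.7262·q_1 = (1.8077, -1.7308, -0.9231).
‖u_2‖ = 2.6675, so q_2 = (0.6777, -0.6488, -0.3460).
q_1·v_3 = 0.5883·2 + 0.1961·4 + 0.7845·2 = 3.5301; q_2·v_3 = 0.6777·2 + (-0.6488)·4 + (-0.3460)·2 = -1.9321.
u_3 = v_3 − 3.5301·q_1 + 1.9321·q_2 = (1.2324, 2.0541, -1.4378).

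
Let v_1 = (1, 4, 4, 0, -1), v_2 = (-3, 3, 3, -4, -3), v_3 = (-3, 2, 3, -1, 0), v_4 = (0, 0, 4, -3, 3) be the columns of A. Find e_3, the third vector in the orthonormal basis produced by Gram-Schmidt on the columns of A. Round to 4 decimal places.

e_1 = v_1/‖v_1‖ = (1, 4, 4, 0, -1)/5.8310 = (0.1715, 0.6860, 0.6860, 0.0000, -0.1715).
r_{12} = e_1·v_2 = 4.1160.
u_2 = v_2 − 4.1160·e_1 = (-3.7059, 0.1765, 0.1765, -4.0000, -2.2941).
‖u_2‖ = 5.9210, so e_2 = (-0.6259, 0.0298, 0.0298, -0.6756, -0.3875).
r_{13} = e_1·v_3 = 2.9155; r_{23} = e_2·v_3 = 2.7022.
u_3 = v_3 − 2.9155·e_1 − 2.7022·e_2 = (-1.8087, -0.0805, 0.9195, 0.8255, 1.5470).
‖u_3‖ = 2.6829, so e_3 = (-0.6742, -0.0300, 0.3427, 0.3077, 0.5766).

e_3 = (-0.6742, -0.0300, 0.3427, 0.3077, 0.5766)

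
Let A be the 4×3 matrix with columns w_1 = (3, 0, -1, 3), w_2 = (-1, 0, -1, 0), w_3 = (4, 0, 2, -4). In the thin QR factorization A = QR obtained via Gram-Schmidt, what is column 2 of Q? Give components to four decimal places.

q_2 = (-0.5115, 0.0000, -0.8262, 0.2361)

w_1 = (3, 0, -1, 3); ‖w_1‖ = 4.3589, so q_1 = (0.6882, 0.0000, -0.2294, 0.6882).
q_1·w_2 = 0.6882·(-1) + 0.0000·0 + (-0.2294)·(-1) + 0.6882·0 = -0.4588.
u_2 = w_2 + 0.4588·q_1 = (-0.6842, 0.0000, -1.1053, 0.3158).
‖u_2‖ = 1.3377, so q_2 = (-0.5115, 0.0000, -0.8262, 0.2361).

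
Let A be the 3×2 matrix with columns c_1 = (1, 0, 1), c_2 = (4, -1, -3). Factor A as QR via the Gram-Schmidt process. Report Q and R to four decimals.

e_1 = c_1/‖c_1‖ = (1, 0, 1)/1.4142 = (0.7071, 0.0000, 0.7071).
r_{12} = e_1·c_2 = 0.7071.
u_2 = c_2 − 0.7071·e_1 = (3.5000, -1.0000, -3.5000).
‖u_2‖ = 5.0498, so e_2 = (0.6931, -0.1980, -0.6931).

Q = [[0.7071, 0.6931], [0.0000, -0.1980], [0.7071, -0.6931]], R = [[1.4142, 0.7071], [0.0000, 5.0498]]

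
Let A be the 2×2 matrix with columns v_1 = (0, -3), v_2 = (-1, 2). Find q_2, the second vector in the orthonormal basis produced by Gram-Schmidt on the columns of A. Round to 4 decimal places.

q_2 = (-1.0000, 0.0000)

q_1 = v_1/‖v_1‖ = (0, -3)/3.0000 = (0.0000, -1.0000).
r_{12} = q_1·v_2 = -2.0000.
u_2 = v_2 + 2.0000·q_1 = (-1.0000, 0.0000).
‖u_2‖ = 1.0000, so q_2 = (-1.0000, 0.0000).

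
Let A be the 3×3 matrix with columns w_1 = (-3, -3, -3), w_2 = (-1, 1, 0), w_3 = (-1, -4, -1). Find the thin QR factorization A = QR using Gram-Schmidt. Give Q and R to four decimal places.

w_1 = (-3, -3, -3); ‖w_1‖ = 5.1962, so q_1 = (-0.5774, -0.5774, -0.5774).
q_1·w_2 = (-0.5774)·(-1) + (-0.5774)·1 + (-0.5774)·0 = 0.0000.
u_2 = w_2 + 0.0000·q_1 = (-1.0000, 1.0000, 0.0000).
‖u_2‖ = 1.4142, so q_2 = (-0.7071, 0.7071, 0.0000).
q_1·w_3 = (-0.5774)·(-1) + (-0.5774)·(-4) + (-0.5774)·(-1) = 3.4641; q_2·w_3 = (-0.7071)·(-1) + 0.7071·(-4) + 0.0000·(-1) = -2.1213.
u_3 = w_3 − 3.4641·q_1 + 2.1213·q_2 = (-0.5000, -0.5000, 1.0000).
‖u_3‖ = 1.2247, so q_3 = (-0.4082, -0.4082, 0.8165).

Q = [[-0.5774, -0.7071, -0.4082], [-0.5774, 0.7071, -0.4082], [-0.5774, 0.0000, 0.8165]], R = [[5.1962, 0.0000, 3.4641], [0.0000, 1.4142, -2.1213], [0.0000, 0.0000, 1.2247]]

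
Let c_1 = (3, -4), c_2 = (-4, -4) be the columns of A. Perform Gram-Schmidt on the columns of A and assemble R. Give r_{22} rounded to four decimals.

r_{22} = 5.6000

c_1 = (3, -4); ‖c_1‖ = 5.0000, so q_1 = (0.6000, -0.8000).
q_1·c_2 = 0.6000·(-4) + (-0.8000)·(-4) = 0.8000.
u_2 = c_2 − 0.8000·q_1 = (-4.4800, -3.3600).
r_{22} = ‖u_2‖ = 5.6000.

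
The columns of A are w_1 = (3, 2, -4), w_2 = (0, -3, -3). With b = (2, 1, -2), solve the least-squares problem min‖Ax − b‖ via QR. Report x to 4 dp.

w_1 = (3, 2, -4); ‖w_1‖ = 5.3852, so q_1 = (0.5571, 0.3714, -0.7428).
q_1·w_2 = 0.5571·0 + 0.3714·(-3) + (-0.7428)·(-3) = 1.1142.
u_2 = w_2 − 1.1142·q_1 = (-0.6207, -3.4138, -2.1724).
‖u_2‖ = 4.0937, so q_2 = (-0.1516, -0.8339, -0.5307).
Qᵀb = (2.9711, -0.0758).
Back-substitute: x_2 = -0.0758/4.0937 = -0.0185.
x_1 = (2.9711 − 1.1142·(-0.0185))/5.3852 = 0.5556.

x = (0.5556, -0.0185)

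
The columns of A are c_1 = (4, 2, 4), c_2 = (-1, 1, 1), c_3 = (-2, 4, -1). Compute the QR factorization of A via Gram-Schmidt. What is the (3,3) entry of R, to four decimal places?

r_{33} = 3.3340

c_1 = (4, 2, 4); ‖c_1‖ = 6.0000, so e_1 = (0.6667, 0.3333, 0.6667).
e_1·c_2 = 0.6667·(-1) + 0.3333·1 + 0.6667·1 = 0.3333.
u_2 = c_2 − 0.3333·e_1 = (-1.2222, 0.8889, 0.7778).
‖u_2‖ = 1.6997, so e_2 = (-0.7191, 0.5230, 0.4576).
e_1·c_3 = 0.6667·(-2) + 0.3333·4 + 0.6667·(-1) = -0.6667; e_2·c_3 = (-0.7191)·(-2) + 0.5230·4 + 0.4576·(-1) = 3.0725.
u_3 = c_3 + 0.6667·e_1 − 3.0725·e_2 = (0.6538, 2.6154, -1.9615).
r_{33} = ‖u_3‖ = 3.3340.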